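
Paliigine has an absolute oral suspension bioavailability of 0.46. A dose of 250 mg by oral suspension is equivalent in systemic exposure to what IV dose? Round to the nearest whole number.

Systemic exposure from an extravascular dose = F × D_ev, so the equivalent IV dose is F × D_ev.
D_iv = F × D_ev = 0.46 × 250 = 115 mg

D_iv = 115 mg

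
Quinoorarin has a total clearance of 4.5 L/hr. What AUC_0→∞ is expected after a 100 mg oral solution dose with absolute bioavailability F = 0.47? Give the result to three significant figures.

AUC = 10.4 mg/L·hr

AUC_0→∞ = F × Dose / CL
        = 0.47 × 100 / 4.5 = 10.4444 mg/L·hr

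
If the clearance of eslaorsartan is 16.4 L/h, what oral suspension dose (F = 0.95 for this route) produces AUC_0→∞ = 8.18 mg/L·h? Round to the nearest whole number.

Dose = 141 mg

Dose = CL × AUC_0→∞ / F
     = 16.4 × 8.18 / 0.95 = 141.213 mg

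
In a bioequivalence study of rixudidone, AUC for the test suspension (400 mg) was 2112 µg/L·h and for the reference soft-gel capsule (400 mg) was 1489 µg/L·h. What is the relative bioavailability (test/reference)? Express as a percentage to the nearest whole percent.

F_rel = 142%

F_rel = (AUC_test/D_test) / (AUC_ref/D_ref)
      = (2112/400) / (1489/400)
      = 5.28 / 3.7225 = 1.4184 = 141.84%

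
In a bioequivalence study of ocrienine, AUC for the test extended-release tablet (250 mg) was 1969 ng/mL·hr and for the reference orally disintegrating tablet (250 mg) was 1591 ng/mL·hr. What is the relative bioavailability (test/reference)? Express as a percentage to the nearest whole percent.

F_rel = (AUC_test/D_test) / (AUC_ref/D_ref)
      = (1969/250) / (1591/250)
      = 7.876 / 6.364 = 1.2376 = 123.76%

F_rel = 124%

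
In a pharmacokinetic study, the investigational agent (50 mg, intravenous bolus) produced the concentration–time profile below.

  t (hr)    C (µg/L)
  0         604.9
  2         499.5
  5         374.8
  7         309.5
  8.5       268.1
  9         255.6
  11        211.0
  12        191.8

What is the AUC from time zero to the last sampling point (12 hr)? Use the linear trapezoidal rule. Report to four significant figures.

Trapezoidal AUC_0→12:
  [0→2]: (604.9+499.5)/2 × 2 = 1104.4
  [2→5]: (499.5+374.8)/2 × 3 = 1311.45
  [5→7]: (374.8+309.5)/2 × 2 = 684.3
  [7→8.5]: (309.5+268.1)/2 × 1.5 = 433.2
  [8.5→9]: (268.1+255.6)/2 × 0.5 = 130.925
  [9→11]: (255.6+211.0)/2 × 2 = 466.6
  [11→12]: (211.0+191.8)/2 × 1 = 201.4
  Sum = 4332.275 µg/L·hr

AUC = 4332 µg/L·hr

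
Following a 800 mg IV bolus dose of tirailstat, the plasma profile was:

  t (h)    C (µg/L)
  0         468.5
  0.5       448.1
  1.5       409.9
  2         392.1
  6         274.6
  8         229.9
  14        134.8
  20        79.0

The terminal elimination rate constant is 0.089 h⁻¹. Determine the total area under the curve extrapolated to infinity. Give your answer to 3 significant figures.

Trapezoidal AUC_0→20:
  [0→0.5]: (468.5+448.1)/2 × 0.5 = 229.15
  [0.5→1.5]: (448.1+409.9)/2 × 1 = 429.0
  [1.5→2]: (409.9+392.1)/2 × 0.5 = 200.5
  [2→6]: (392.1+274.6)/2 × 4 = 1333.4
  [6→8]: (274.6+229.9)/2 × 2 = 504.5
  [8→14]: (229.9+134.8)/2 × 6 = 1094.1
  [14→20]: (134.8+79.0)/2 × 6 = 641.4
  Sum = 4432.05 µg/L·h
Extrapolated tail: C_last / k_e = 79.0 / 0.089 = 887.640
AUC_0→∞ = 4432.05 + 887.640 = 5319.69 µg/L·h

AUC = 5320 µg/L·h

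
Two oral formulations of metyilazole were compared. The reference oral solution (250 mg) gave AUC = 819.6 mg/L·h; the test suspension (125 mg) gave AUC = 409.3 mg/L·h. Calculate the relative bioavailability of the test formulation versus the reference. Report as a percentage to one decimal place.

F_rel = (AUC_test/D_test) / (AUC_ref/D_ref)
      = (409.3/125) / (819.6/250)
      = 3.2744 / 3.2784 = 0.9988 = 99.88%

F_rel = 99.9%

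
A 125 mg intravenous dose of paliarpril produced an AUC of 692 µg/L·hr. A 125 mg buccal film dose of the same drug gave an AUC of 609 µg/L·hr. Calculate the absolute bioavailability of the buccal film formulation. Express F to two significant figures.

F = 0.88

F = (AUC_ev / D_ev) / (AUC_iv / D_iv)
  = (609/125) / (692/125)
  = 4.872 / 5.536 = 0.8801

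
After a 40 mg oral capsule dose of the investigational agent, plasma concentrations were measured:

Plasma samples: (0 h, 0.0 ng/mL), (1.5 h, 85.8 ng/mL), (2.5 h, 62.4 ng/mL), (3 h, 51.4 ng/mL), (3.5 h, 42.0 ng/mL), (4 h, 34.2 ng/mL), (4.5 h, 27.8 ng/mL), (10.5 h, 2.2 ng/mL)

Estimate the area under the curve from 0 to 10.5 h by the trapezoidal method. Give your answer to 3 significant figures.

AUC = 315 ng/mL·h

Trapezoidal AUC_0→10.5:
  [0→1.5]: (0.0+85.8)/2 × 1.5 = 64.35
  [1.5→2.5]: (85.8+62.4)/2 × 1 = 74.1
  [2.5→3]: (62.4+51.4)/2 × 0.5 = 28.45
  [3→3.5]: (51.4+42.0)/2 × 0.5 = 23.35
  [3.5→4]: (42.0+34.2)/2 × 0.5 = 19.05
  [4→4.5]: (34.2+27.8)/2 × 0.5 = 15.5
  [4.5→10.5]: (27.8+2.2)/2 × 6 = 90.0
  Sum = 314.8 ng/mL·h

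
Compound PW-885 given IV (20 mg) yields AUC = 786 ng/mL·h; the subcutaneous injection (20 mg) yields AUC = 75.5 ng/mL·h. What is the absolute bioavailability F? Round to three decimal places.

F = (AUC_ev / D_ev) / (AUC_iv / D_iv)
  = (75.5/20) / (786/20)
  = 3.775 / 39.3 = 0.0961

F = 0.096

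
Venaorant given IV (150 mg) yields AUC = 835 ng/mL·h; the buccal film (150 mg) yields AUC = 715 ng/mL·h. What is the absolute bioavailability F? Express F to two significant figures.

F = 0.86

F = (AUC_ev / D_ev) / (AUC_iv / D_iv)
  = (715/150) / (835/150)
  = 4.76667 / 5.56667 = 0.8563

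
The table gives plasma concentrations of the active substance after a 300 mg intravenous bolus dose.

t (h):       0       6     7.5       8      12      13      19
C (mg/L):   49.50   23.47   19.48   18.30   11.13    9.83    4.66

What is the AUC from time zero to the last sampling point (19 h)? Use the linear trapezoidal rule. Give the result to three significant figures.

Trapezoidal AUC_0→19:
  [0→6]: (49.50+23.47)/2 × 6 = 218.91
  [6→7.5]: (23.47+19.48)/2 × 1.5 = 32.2125
  [7.5→8]: (19.48+18.30)/2 × 0.5 = 9.445
  [8→12]: (18.30+11.13)/2 × 4 = 58.86
  [12→13]: (11.13+9.83)/2 × 1 = 10.48
  [13→19]: (9.83+4.66)/2 × 6 = 43.47
  Sum = 373.3775 mg/L·h

AUC = 373 mg/L·h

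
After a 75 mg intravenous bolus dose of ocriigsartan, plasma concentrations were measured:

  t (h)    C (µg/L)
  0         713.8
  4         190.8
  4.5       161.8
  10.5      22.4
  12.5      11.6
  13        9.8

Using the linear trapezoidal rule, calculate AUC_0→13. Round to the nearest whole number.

AUC = 2489 µg/L·h

Trapezoidal AUC_0→13:
  [0→4]: (713.8+190.8)/2 × 4 = 1809.2
  [4→4.5]: (190.8+161.8)/2 × 0.5 = 88.15
  [4.5→10.5]: (161.8+22.4)/2 × 6 = 552.6
  [10.5→12.5]: (22.4+11.6)/2 × 2 = 34.0
  [12.5→13]: (11.6+9.8)/2 × 0.5 = 5.35
  Sum = 2489.3 µg/L·h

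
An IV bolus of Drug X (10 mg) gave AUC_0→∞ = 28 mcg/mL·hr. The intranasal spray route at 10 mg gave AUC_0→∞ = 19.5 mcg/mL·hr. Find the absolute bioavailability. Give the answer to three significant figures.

F = (AUC_ev / D_ev) / (AUC_iv / D_iv)
  = (19.5/10) / (28/10)
  = 1.95 / 2.8 = 0.6964

F = 0.696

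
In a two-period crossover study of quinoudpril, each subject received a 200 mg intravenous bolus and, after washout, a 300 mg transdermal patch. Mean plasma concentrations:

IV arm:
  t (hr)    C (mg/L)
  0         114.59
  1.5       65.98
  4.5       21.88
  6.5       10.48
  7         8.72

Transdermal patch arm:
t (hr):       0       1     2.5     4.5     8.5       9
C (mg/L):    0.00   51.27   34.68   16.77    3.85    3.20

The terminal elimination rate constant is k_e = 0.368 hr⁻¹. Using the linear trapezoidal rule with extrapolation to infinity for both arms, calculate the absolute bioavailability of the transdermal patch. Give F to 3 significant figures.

Trapezoidal AUC_0→7 (IV):
  [0→1.5]: (114.59+65.98)/2 × 1.5 = 135.4275
  [1.5→4.5]: (65.98+21.88)/2 × 3 = 131.79
  [4.5→6.5]: (21.88+10.48)/2 × 2 = 32.36
  [6.5→7]: (10.48+8.72)/2 × 0.5 = 4.8
  Sum = 304.3775 mg/L·hr
IV tail: 8.72/0.368 = 23.696; AUC_iv,0→∞ = 304.3775 + 23.696 = 328.0735 mg/L·hr
Trapezoidal AUC_0→9 (transdermal patch):
  [0→1]: (0.00+51.27)/2 × 1 = 25.635
  [1→2.5]: (51.27+34.68)/2 × 1.5 = 64.4625
  [2.5→4.5]: (34.68+16.77)/2 × 2 = 51.45
  [4.5→8.5]: (16.77+3.85)/2 × 4 = 41.24
  [8.5→9]: (3.85+3.20)/2 × 0.5 = 1.7625
  Sum = 184.55 mg/L·hr
transdermal patch tail: 3.20/0.368 = 8.696; AUC_ev,0→∞ = 184.55 + 8.696 = 193.246 mg/L·hr
F = (AUC_ev/D_ev)/(AUC_iv/D_iv) = (193.246/300)/(328.0735/200) = 0.644153/1.6403675 = 0.3927

F = 0.393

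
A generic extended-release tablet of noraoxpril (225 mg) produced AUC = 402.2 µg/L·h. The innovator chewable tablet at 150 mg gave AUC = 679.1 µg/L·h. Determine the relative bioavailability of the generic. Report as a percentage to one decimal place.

F_rel = 39.5%

F_rel = (AUC_test/D_test) / (AUC_ref/D_ref)
      = (402.2/225) / (679.1/150)
      = 1.78756 / 4.52733 = 0.3948 = 39.48%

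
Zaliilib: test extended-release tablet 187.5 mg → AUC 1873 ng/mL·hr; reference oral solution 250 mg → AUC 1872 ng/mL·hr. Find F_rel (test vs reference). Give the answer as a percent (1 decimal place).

F_rel = 133.4%

F_rel = (AUC_test/D_test) / (AUC_ref/D_ref)
      = (1873/187.5) / (1872/250)
      = 9.98933 / 7.488 = 1.3340 = 133.40%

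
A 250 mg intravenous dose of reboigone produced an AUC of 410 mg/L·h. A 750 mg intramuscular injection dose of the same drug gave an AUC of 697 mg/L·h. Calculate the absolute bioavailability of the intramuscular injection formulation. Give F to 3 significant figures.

F = 0.567

F = (AUC_ev / D_ev) / (AUC_iv / D_iv)
  = (697/750) / (410/250)
  = 0.929333 / 1.64 = 0.5667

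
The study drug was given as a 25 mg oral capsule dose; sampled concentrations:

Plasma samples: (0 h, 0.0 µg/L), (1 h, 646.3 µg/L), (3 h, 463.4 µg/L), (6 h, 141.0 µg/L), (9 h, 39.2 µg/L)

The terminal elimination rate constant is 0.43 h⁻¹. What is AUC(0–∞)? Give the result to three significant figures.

Trapezoidal AUC_0→9:
  [0→1]: (0.0+646.3)/2 × 1 = 323.15
  [1→3]: (646.3+463.4)/2 × 2 = 1109.7
  [3→6]: (463.4+141.0)/2 × 3 = 906.6
  [6→9]: (141.0+39.2)/2 × 3 = 270.3
  Sum = 2609.75 µg/L·h
Extrapolated tail: C_last / k_e = 39.2 / 0.43 = 91.163
AUC_0→∞ = 2609.75 + 91.163 = 2700.913 µg/L·h

AUC = 2700 µg/L·h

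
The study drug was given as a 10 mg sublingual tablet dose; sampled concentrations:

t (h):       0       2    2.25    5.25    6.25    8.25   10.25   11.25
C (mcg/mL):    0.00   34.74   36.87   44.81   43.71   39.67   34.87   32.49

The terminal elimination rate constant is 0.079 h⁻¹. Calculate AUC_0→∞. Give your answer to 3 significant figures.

Trapezoidal AUC_0→11.25:
  [0→2]: (0.00+34.74)/2 × 2 = 34.74
  [2→2.25]: (34.74+36.87)/2 × 0.25 = 8.95125
  [2.25→5.25]: (36.87+44.81)/2 × 3 = 122.52
  [5.25→6.25]: (44.81+43.71)/2 × 1 = 44.26
  [6.25→8.25]: (43.71+39.67)/2 × 2 = 83.38
  [8.25→10.25]: (39.67+34.87)/2 × 2 = 74.54
  [10.25→11.25]: (34.87+32.49)/2 × 1 = 33.68
  Sum = 402.07125 mcg/mL·h
Extrapolated tail: C_last / k_e = 32.49 / 0.079 = 411.266
AUC_0→∞ = 402.07125 + 411.266 = 813.33725 mcg/mL·h

AUC = 813 mcg/mL·h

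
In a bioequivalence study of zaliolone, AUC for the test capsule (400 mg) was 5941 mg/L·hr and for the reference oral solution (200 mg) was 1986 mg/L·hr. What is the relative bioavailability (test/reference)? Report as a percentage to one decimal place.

F_rel = 149.6%

F_rel = (AUC_test/D_test) / (AUC_ref/D_ref)
      = (5941/400) / (1986/200)
      = 14.8525 / 9.93 = 1.4957 = 149.57%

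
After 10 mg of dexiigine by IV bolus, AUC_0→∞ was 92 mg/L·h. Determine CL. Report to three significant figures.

CL = 0.109 L/h

CL = Dose_iv / AUC_0→∞
   = 10 / 92 = 0.108696 L/h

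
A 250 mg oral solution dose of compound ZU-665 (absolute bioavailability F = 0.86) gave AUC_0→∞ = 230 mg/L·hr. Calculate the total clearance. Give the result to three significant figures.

CL = F × Dose / AUC_0→∞
   = 0.86 × 250 / 230 = 0.934783 L/hr

CL = 0.935 L/hr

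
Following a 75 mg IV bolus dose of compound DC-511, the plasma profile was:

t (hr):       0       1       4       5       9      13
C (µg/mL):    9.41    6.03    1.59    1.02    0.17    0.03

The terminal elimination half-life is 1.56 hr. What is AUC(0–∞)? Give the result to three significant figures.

AUC = 23.3 µg/mL·hr

Trapezoidal AUC_0→13:
  [0→1]: (9.41+6.03)/2 × 1 = 7.72
  [1→4]: (6.03+1.59)/2 × 3 = 11.43
  [4→5]: (1.59+1.02)/2 × 1 = 1.305
  [5→9]: (1.02+0.17)/2 × 4 = 2.38
  [9→13]: (0.17+0.03)/2 × 4 = 0.4
  Sum = 23.235 µg/mL·hr
k_e = ln2 / t½ = 0.693147 / 1.56 = 0.4443 hr^-1
Extrapolated tail: C_last / k_e = 0.03 / 0.4443 = 0.068
AUC_0→∞ = 23.235 + 0.068 = 23.303 µg/mL·hr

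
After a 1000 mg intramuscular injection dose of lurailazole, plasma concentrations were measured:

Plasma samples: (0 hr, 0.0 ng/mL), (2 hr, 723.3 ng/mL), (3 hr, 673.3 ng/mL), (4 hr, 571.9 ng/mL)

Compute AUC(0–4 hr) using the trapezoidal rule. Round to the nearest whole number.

AUC = 2044 ng/mL·hr

Trapezoidal AUC_0→4:
  [0→2]: (0.0+723.3)/2 × 2 = 723.3
  [2→3]: (723.3+673.3)/2 × 1 = 698.3
  [3→4]: (673.3+571.9)/2 × 1 = 622.6
  Sum = 2044.2 ng/mL·hr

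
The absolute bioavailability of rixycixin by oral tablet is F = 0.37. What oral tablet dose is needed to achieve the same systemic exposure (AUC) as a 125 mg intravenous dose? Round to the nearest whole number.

D_oral = 338 mg

For equal systemic exposure: F × D_ev = D_iv
D_ev = D_iv / F = 125 / 0.37 = 337.838 mg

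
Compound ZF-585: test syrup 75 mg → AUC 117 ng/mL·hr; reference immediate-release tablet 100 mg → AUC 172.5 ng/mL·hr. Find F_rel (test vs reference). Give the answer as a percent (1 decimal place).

F_rel = (AUC_test/D_test) / (AUC_ref/D_ref)
      = (117/75) / (172.5/100)
      = 1.56 / 1.725 = 0.9043 = 90.43%

F_rel = 90.4%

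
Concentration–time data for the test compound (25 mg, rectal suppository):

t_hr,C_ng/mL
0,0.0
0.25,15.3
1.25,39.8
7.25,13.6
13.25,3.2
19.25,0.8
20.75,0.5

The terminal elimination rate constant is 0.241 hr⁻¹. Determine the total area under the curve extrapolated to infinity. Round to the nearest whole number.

AUC = 255 ng/mL·hr

Trapezoidal AUC_0→20.75:
  [0→0.25]: (0.0+15.3)/2 × 0.25 = 1.9125
  [0.25→1.25]: (15.3+39.8)/2 × 1 = 27.55
  [1.25→7.25]: (39.8+13.6)/2 × 6 = 160.2
  [7.25→13.25]: (13.6+3.2)/2 × 6 = 50.4
  [13.25→19.25]: (3.2+0.8)/2 × 6 = 12.0
  [19.25→20.75]: (0.8+0.5)/2 × 1.5 = 0.975
  Sum = 253.0375 ng/mL·hr
Extrapolated tail: C_last / k_e = 0.5 / 0.241 = 2.075
AUC_0→∞ = 253.0375 + 2.075 = 255.1125 ng/mL·hr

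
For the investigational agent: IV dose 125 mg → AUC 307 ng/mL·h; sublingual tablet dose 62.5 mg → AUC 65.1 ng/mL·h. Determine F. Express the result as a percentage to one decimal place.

F = (AUC_ev / D_ev) / (AUC_iv / D_iv)
  = (65.1/62.5) / (307/125)
  = 1.0416 / 2.456 = 0.4241
  = 42.41%

F = 42.4%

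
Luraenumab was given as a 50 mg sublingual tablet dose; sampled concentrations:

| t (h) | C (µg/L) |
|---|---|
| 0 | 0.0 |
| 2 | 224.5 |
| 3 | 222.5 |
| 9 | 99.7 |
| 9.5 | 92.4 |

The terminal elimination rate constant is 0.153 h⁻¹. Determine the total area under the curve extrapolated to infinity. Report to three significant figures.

AUC = 2070 µg/L·h

Trapezoidal AUC_0→9.5:
  [0→2]: (0.0+224.5)/2 × 2 = 224.5
  [2→3]: (224.5+222.5)/2 × 1 = 223.5
  [3→9]: (222.5+99.7)/2 × 6 = 966.6
  [9→9.5]: (99.7+92.4)/2 × 0.5 = 48.025
  Sum = 1462.625 µg/L·h
Extrapolated tail: C_last / k_e = 92.4 / 0.153 = 603.922
AUC_0→∞ = 1462.625 + 603.922 = 2066.547 µg/L·h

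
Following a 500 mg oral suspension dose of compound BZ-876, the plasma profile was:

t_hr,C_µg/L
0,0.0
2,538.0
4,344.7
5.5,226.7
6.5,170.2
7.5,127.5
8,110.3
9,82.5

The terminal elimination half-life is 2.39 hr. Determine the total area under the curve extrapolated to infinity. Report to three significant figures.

AUC = 2640 µg/L·hr

Trapezoidal AUC_0→9:
  [0→2]: (0.0+538.0)/2 × 2 = 538.0
  [2→4]: (538.0+344.7)/2 × 2 = 882.7
  [4→5.5]: (344.7+226.7)/2 × 1.5 = 428.55
  [5.5→6.5]: (226.7+170.2)/2 × 1 = 198.45
  [6.5→7.5]: (170.2+127.5)/2 × 1 = 148.85
  [7.5→8]: (127.5+110.3)/2 × 0.5 = 59.45
  [8→9]: (110.3+82.5)/2 × 1 = 96.4
  Sum = 2352.4 µg/L·hr
k_e = ln2 / t½ = 0.693147 / 2.39 = 0.2900 hr^-1
Extrapolated tail: C_last / k_e = 82.5 / 0.29 = 284.483
AUC_0→∞ = 2352.4 + 284.483 = 2636.883 µg/L·hr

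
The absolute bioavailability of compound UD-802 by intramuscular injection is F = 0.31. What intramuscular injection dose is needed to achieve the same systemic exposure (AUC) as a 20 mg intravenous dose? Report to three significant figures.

D_intramuscular = 64.5 mg

For equal systemic exposure: F × D_ev = D_iv
D_ev = D_iv / F = 20 / 0.31 = 64.5161 mg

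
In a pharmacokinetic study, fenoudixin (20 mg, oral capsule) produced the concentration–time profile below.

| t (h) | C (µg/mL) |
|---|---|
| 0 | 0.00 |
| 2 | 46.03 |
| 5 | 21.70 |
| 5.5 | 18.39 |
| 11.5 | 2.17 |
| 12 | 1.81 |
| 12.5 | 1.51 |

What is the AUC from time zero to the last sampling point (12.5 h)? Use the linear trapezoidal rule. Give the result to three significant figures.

Trapezoidal AUC_0→12.5:
  [0→2]: (0.00+46.03)/2 × 2 = 46.03
  [2→5]: (46.03+21.70)/2 × 3 = 101.595
  [5→5.5]: (21.70+18.39)/2 × 0.5 = 10.0225
  [5.5→11.5]: (18.39+2.17)/2 × 6 = 61.68
  [11.5→12]: (2.17+1.81)/2 × 0.5 = 0.995
  [12→12.5]: (1.81+1.51)/2 × 0.5 = 0.83
  Sum = 221.1525 µg/mL·h

AUC = 221 µg/mL·h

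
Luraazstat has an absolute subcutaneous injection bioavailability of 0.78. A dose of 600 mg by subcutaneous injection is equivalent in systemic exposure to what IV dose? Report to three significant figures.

D_iv = 468 mg

Systemic exposure from an extravascular dose = F × D_ev, so the equivalent IV dose is F × D_ev.
D_iv = F × D_ev = 0.78 × 600 = 468 mg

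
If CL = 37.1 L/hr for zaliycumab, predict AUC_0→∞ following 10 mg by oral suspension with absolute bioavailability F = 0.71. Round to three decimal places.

AUC = 0.191 mg/L·hr

AUC_0→∞ = F × Dose / CL
        = 0.71 × 10 / 37.1 = 0.191375 mg/L·hr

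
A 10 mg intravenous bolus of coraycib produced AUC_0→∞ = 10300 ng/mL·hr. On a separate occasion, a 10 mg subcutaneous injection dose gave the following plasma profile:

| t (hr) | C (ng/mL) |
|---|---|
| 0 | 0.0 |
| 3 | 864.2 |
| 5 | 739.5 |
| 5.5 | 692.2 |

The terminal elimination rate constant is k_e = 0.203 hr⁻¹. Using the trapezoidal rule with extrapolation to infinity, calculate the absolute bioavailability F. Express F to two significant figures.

Trapezoidal AUC_0→5.5 (subcutaneous injection):
  [0→3]: (0.0+864.2)/2 × 3 = 1296.3
  [3→5]: (864.2+739.5)/2 × 2 = 1603.7
  [5→5.5]: (739.5+692.2)/2 × 0.5 = 357.925
  Sum = 3257.925 ng/mL·hr
Tail: C_last/k_e = 692.2/0.203 = 3409.852
AUC_0→∞ (subcutaneous injection) = 3257.925 + 3409.852 = 6667.777 ng/mL·hr
F = (AUC_ev/D_ev)/(AUC_iv/D_iv) = (6667.777/10)/(10300/10) = 666.7777/1030 = 0.6474

F = 0.65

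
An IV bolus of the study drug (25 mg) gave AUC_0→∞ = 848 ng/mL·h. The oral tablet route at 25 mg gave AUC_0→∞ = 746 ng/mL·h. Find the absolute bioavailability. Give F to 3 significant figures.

F = 0.880

F = (AUC_ev / D_ev) / (AUC_iv / D_iv)
  = (746/25) / (848/25)
  = 29.84 / 33.92 = 0.8797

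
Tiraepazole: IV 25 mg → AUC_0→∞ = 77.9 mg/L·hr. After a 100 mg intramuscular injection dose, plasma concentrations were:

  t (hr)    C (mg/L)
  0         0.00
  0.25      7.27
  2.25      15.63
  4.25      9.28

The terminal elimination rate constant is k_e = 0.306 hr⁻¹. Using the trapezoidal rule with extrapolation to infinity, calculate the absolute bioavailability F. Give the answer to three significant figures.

F = 0.254

Trapezoidal AUC_0→4.25 (intramuscular injection):
  [0→0.25]: (0.00+7.27)/2 × 0.25 = 0.90875
  [0.25→2.25]: (7.27+15.63)/2 × 2 = 22.9
  [2.25→4.25]: (15.63+9.28)/2 × 2 = 24.91
  Sum = 48.71875 mg/L·hr
Tail: C_last/k_e = 9.28/0.306 = 30.327
AUC_0→∞ (intramuscular injection) = 48.71875 + 30.327 = 79.04575 mg/L·hr
F = (AUC_ev/D_ev)/(AUC_iv/D_iv) = (79.04575/100)/(77.9/25) = 0.7904575/3.116 = 0.2537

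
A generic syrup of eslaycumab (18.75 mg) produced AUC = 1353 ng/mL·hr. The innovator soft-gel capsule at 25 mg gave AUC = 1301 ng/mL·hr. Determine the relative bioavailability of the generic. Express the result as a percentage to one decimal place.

F_rel = 138.7%

F_rel = (AUC_test/D_test) / (AUC_ref/D_ref)
      = (1353/18.75) / (1301/25)
      = 72.16 / 52.04 = 1.3866 = 138.66%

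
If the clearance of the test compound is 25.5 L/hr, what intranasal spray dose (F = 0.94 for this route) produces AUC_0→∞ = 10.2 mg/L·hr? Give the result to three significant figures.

Dose = 277 mg

Dose = CL × AUC_0→∞ / F
     = 25.5 × 10.2 / 0.94 = 276.702 mg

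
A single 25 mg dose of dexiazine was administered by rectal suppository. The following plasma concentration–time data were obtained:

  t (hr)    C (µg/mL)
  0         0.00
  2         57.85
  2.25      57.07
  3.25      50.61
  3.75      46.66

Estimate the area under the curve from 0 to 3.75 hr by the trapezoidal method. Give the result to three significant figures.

AUC = 150 µg/mL·hr

Trapezoidal AUC_0→3.75:
  [0→2]: (0.00+57.85)/2 × 2 = 57.85
  [2→2.25]: (57.85+57.07)/2 × 0.25 = 14.365
  [2.25→3.25]: (57.07+50.61)/2 × 1 = 53.84
  [3.25→3.75]: (50.61+46.66)/2 × 0.5 = 24.3175
  Sum = 150.3725 µg/mL·hr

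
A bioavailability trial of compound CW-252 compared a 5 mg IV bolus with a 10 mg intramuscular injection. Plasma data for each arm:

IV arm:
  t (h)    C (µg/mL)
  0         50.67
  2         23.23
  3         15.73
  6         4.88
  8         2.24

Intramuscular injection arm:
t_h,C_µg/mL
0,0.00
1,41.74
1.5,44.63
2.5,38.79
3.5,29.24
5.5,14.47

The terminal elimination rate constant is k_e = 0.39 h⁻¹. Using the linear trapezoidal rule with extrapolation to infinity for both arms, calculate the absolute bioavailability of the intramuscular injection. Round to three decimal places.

Trapezoidal AUC_0→8 (IV):
  [0→2]: (50.67+23.23)/2 × 2 = 73.9
  [2→3]: (23.23+15.73)/2 × 1 = 19.48
  [3→6]: (15.73+4.88)/2 × 3 = 30.915
  [6→8]: (4.88+2.24)/2 × 2 = 7.12
  Sum = 131.415 µg/mL·h
IV tail: 2.24/0.39 = 5.744; AUC_iv,0→∞ = 131.415 + 5.744 = 137.159 µg/mL·h
Trapezoidal AUC_0→5.5 (intramuscular injection):
  [0→1]: (0.00+41.74)/2 × 1 = 20.87
  [1→1.5]: (41.74+44.63)/2 × 0.5 = 21.5925
  [1.5→2.5]: (44.63+38.79)/2 × 1 = 41.71
  [2.5→3.5]: (38.79+29.24)/2 × 1 = 34.015
  [3.5→5.5]: (29.24+14.47)/2 × 2 = 43.71
  Sum = 161.8975 µg/mL·h
intramuscular injection tail: 14.47/0.39 = 37.103; AUC_ev,0→∞ = 161.8975 + 37.103 = 199.0005 µg/mL·h
F = (AUC_ev/D_ev)/(AUC_iv/D_iv) = (199.0005/10)/(137.159/5) = 19.90005/27.4318 = 0.7254

F = 0.725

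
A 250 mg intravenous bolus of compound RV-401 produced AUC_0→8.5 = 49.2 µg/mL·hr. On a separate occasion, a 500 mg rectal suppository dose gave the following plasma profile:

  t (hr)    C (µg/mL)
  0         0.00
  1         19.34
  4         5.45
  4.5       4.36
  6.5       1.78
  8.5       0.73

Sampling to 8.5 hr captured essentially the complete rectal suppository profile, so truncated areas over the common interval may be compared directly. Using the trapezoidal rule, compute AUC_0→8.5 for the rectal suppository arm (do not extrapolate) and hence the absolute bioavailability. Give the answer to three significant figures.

F = 0.589

Trapezoidal AUC_0→8.5 (rectal suppository):
  [0→1]: (0.00+19.34)/2 × 1 = 9.67
  [1→4]: (19.34+5.45)/2 × 3 = 37.185
  [4→4.5]: (5.45+4.36)/2 × 0.5 = 2.4525
  [4.5→6.5]: (4.36+1.78)/2 × 2 = 6.14
  [6.5→8.5]: (1.78+0.73)/2 × 2 = 2.51
  Sum = 57.9575 µg/mL·hr
F = (AUC_ev/D_ev)/(AUC_iv/D_iv) = (57.9575/500)/(49.2/250) = 0.115915/0.1968 = 0.5890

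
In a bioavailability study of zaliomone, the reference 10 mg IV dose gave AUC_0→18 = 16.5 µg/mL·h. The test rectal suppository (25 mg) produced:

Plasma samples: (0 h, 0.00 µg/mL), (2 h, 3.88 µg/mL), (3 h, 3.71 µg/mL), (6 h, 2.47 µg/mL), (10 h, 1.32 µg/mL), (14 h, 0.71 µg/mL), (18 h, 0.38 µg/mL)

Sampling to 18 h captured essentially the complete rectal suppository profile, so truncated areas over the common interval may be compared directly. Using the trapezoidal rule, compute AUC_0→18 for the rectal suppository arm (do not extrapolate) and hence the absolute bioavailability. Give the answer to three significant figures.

Trapezoidal AUC_0→18 (rectal suppository):
  [0→2]: (0.00+3.88)/2 × 2 = 3.88
  [2→3]: (3.88+3.71)/2 × 1 = 3.795
  [3→6]: (3.71+2.47)/2 × 3 = 9.27
  [6→10]: (2.47+1.32)/2 × 4 = 7.58
  [10→14]: (1.32+0.71)/2 × 4 = 4.06
  [14→18]: (0.71+0.38)/2 × 4 = 2.18
  Sum = 30.765 µg/mL·h
F = (AUC_ev/D_ev)/(AUC_iv/D_iv) = (30.765/25)/(16.5/10) = 1.2306/1.65 = 0.7458

F = 0.746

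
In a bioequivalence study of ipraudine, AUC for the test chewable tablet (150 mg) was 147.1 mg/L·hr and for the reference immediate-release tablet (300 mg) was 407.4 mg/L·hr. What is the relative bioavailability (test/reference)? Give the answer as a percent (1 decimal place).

F_rel = 72.2%

F_rel = (AUC_test/D_test) / (AUC_ref/D_ref)
      = (147.1/150) / (407.4/300)
      = 0.980667 / 1.358 = 0.7221 = 72.21%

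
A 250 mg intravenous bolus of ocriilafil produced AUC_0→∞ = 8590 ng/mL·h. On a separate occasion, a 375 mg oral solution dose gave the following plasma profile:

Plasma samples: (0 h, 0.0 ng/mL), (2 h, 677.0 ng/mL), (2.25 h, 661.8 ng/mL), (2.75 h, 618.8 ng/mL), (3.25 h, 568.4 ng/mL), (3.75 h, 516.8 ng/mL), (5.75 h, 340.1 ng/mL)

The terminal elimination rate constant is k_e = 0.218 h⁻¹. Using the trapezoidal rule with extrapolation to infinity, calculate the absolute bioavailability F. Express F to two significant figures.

Trapezoidal AUC_0→5.75 (oral solution):
  [0→2]: (0.0+677.0)/2 × 2 = 677.0
  [2→2.25]: (677.0+661.8)/2 × 0.25 = 167.35
  [2.25→2.75]: (661.8+618.8)/2 × 0.5 = 320.15
  [2.75→3.25]: (618.8+568.4)/2 × 0.5 = 296.8
  [3.25→3.75]: (568.4+516.8)/2 × 0.5 = 271.3
  [3.75→5.75]: (516.8+340.1)/2 × 2 = 856.9
  Sum = 2589.5 ng/mL·h
Tail: C_last/k_e = 340.1/0.218 = 1560.092
AUC_0→∞ (oral solution) = 2589.5 + 1560.092 = 4149.592 ng/mL·h
F = (AUC_ev/D_ev)/(AUC_iv/D_iv) = (4149.592/375)/(8590/250) = 11.0656/34.36 = 0.3220

F = 0.32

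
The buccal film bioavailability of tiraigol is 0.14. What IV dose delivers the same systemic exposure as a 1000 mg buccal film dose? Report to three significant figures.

D_iv = 140 mg

Systemic exposure from an extravascular dose = F × D_ev, so the equivalent IV dose is F × D_ev.
D_iv = F × D_ev = 0.14 × 1000 = 140 mg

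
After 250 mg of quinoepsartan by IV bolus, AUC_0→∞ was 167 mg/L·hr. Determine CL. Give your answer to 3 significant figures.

CL = Dose_iv / AUC_0→∞
   = 250 / 167 = 1.49701 L/hr

CL = 1.50 L/hr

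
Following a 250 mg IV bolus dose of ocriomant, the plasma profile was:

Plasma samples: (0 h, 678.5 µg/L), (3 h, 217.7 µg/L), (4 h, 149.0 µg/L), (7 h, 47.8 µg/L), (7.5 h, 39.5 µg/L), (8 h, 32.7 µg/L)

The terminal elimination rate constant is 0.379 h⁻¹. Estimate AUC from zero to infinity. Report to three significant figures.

AUC = 1950 µg/L·h

Trapezoidal AUC_0→8:
  [0→3]: (678.5+217.7)/2 × 3 = 1344.3
  [3→4]: (217.7+149.0)/2 × 1 = 183.35
  [4→7]: (149.0+47.8)/2 × 3 = 295.2
  [7→7.5]: (47.8+39.5)/2 × 0.5 = 21.825
  [7.5→8]: (39.5+32.7)/2 × 0.5 = 18.05
  Sum = 1862.725 µg/L·h
Extrapolated tail: C_last / k_e = 32.7 / 0.379 = 86.280
AUC_0→∞ = 1862.725 + 86.280 = 1949.005 µg/L·h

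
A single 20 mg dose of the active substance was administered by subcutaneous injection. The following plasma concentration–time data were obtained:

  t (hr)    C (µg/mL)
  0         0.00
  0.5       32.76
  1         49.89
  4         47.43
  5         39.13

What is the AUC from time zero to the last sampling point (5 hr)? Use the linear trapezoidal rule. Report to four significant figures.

Trapezoidal AUC_0→5:
  [0→0.5]: (0.00+32.76)/2 × 0.5 = 8.19
  [0.5→1]: (32.76+49.89)/2 × 0.5 = 20.6625
  [1→4]: (49.89+47.43)/2 × 3 = 145.98
  [4→5]: (47.43+39.13)/2 × 1 = 43.28
  Sum = 218.1125 µg/mL·hr

AUC = 218.1 µg/mL·hr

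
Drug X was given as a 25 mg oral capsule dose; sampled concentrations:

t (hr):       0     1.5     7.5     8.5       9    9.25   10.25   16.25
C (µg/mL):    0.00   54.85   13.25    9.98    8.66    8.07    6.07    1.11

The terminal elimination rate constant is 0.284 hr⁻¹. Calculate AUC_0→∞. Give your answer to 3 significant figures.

Trapezoidal AUC_0→16.25:
  [0→1.5]: (0.00+54.85)/2 × 1.5 = 41.1375
  [1.5→7.5]: (54.85+13.25)/2 × 6 = 204.3
  [7.5→8.5]: (13.25+9.98)/2 × 1 = 11.615
  [8.5→9]: (9.98+8.66)/2 × 0.5 = 4.66
  [9→9.25]: (8.66+8.07)/2 × 0.25 = 2.09125
  [9.25→10.25]: (8.07+6.07)/2 × 1 = 7.07
  [10.25→16.25]: (6.07+1.11)/2 × 6 = 21.54
  Sum = 292.41375 µg/mL·hr
Extrapolated tail: C_last / k_e = 1.11 / 0.284 = 3.908
AUC_0→∞ = 292.41375 + 3.908 = 296.32175 µg/mL·hr

AUC = 296 µg/mL·hr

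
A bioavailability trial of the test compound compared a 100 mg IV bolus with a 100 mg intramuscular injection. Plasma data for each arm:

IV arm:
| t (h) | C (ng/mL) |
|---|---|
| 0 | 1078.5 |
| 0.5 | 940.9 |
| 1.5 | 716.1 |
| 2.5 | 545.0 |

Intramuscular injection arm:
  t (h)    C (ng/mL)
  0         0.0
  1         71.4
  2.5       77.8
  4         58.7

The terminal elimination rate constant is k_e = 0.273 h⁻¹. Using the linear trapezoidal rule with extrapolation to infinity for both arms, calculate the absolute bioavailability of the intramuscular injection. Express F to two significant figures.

Trapezoidal AUC_0→2.5 (IV):
  [0→0.5]: (1078.5+940.9)/2 × 0.5 = 504.85
  [0.5→1.5]: (940.9+716.1)/2 × 1 = 828.5
  [1.5→2.5]: (716.1+545.0)/2 × 1 = 630.55
  Sum = 1963.9 ng/mL·h
IV tail: 545.0/0.273 = 1996.337; AUC_iv,0→∞ = 1963.9 + 1996.337 = 3960.237 ng/mL·h
Trapezoidal AUC_0→4 (intramuscular injection):
  [0→1]: (0.0+71.4)/2 × 1 = 35.7
  [1→2.5]: (71.4+77.8)/2 × 1.5 = 111.9
  [2.5→4]: (77.8+58.7)/2 × 1.5 = 102.375
  Sum = 249.975 ng/mL·h
intramuscular injection tail: 58.7/0.273 = 215.018; AUC_ev,0→∞ = 249.975 + 215.018 = 464.993 ng/mL·h
F = (AUC_ev/D_ev)/(AUC_iv/D_iv) = (464.993/100)/(3960.237/100) = 4.64993/39.60237 = 0.1174

F = 0.12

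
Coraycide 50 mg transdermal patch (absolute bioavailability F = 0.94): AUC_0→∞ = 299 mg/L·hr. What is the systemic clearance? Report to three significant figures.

CL = F × Dose / AUC_0→∞
   = 0.94 × 50 / 299 = 0.157191 L/hr

CL = 0.157 L/hr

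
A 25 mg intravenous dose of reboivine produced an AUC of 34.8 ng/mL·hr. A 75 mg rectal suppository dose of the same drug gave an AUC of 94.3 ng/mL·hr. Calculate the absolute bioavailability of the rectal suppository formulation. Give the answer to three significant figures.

F = 0.903

F = (AUC_ev / D_ev) / (AUC_iv / D_iv)
  = (94.3/75) / (34.8/25)
  = 1.25733 / 1.392 = 0.9033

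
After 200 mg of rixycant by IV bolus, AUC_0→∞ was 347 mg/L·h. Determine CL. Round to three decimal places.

CL = Dose_iv / AUC_0→∞
   = 200 / 347 = 0.576369 L/h

CL = 0.576 L/h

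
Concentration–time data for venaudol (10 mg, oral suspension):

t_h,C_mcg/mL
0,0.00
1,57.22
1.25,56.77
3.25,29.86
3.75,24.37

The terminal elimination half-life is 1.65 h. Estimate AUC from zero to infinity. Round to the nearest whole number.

Trapezoidal AUC_0→3.75:
  [0→1]: (0.00+57.22)/2 × 1 = 28.61
  [1→1.25]: (57.22+56.77)/2 × 0.25 = 14.24875
  [1.25→3.25]: (56.77+29.86)/2 × 2 = 86.63
  [3.25→3.75]: (29.86+24.37)/2 × 0.5 = 13.5575
  Sum = 143.04625 mcg/mL·h
k_e = ln2 / t½ = 0.693147 / 1.65 = 0.4201 h^-1
Extrapolated tail: C_last / k_e = 24.37 / 0.4201 = 58.010
AUC_0→∞ = 143.04625 + 58.010 = 201.05625 mcg/mL·h

AUC = 201 mcg/mL·h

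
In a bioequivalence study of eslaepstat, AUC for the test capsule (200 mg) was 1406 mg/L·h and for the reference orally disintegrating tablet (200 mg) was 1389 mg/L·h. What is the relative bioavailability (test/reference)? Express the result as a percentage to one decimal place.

F_rel = 101.2%

F_rel = (AUC_test/D_test) / (AUC_ref/D_ref)
      = (1406/200) / (1389/200)
      = 7.03 / 6.945 = 1.0122 = 101.22%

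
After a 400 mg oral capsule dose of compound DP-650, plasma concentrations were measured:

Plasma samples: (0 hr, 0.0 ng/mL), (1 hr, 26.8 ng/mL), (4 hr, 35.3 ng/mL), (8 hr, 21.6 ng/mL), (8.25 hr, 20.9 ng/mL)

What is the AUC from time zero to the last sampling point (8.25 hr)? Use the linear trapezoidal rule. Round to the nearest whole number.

Trapezoidal AUC_0→8.25:
  [0→1]: (0.0+26.8)/2 × 1 = 13.4
  [1→4]: (26.8+35.3)/2 × 3 = 93.15
  [4→8]: (35.3+21.6)/2 × 4 = 113.8
  [8→8.25]: (21.6+20.9)/2 × 0.25 = 5.3125
  Sum = 225.6625 ng/mL·hr

AUC = 226 ng/mL·hr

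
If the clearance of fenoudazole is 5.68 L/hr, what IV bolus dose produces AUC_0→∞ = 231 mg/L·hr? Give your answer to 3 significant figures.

Dose = 1310 mg

Dose_iv = CL × AUC_0→∞
     = 5.68 × 231 = 1312.08 mg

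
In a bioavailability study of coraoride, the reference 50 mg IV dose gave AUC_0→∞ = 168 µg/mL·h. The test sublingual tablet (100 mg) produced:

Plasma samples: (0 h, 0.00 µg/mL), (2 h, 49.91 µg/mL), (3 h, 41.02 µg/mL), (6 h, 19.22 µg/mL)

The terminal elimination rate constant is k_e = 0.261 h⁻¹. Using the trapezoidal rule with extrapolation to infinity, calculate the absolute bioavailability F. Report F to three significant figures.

F = 0.772

Trapezoidal AUC_0→6 (sublingual tablet):
  [0→2]: (0.00+49.91)/2 × 2 = 49.91
  [2→3]: (49.91+41.02)/2 × 1 = 45.465
  [3→6]: (41.02+19.22)/2 × 3 = 90.36
  Sum = 185.735 µg/mL·h
Tail: C_last/k_e = 19.22/0.261 = 73.640
AUC_0→∞ (sublingual tablet) = 185.735 + 73.640 = 259.375 µg/mL·h
F = (AUC_ev/D_ev)/(AUC_iv/D_iv) = (259.375/100)/(168/50) = 2.59375/3.36 = 0.7719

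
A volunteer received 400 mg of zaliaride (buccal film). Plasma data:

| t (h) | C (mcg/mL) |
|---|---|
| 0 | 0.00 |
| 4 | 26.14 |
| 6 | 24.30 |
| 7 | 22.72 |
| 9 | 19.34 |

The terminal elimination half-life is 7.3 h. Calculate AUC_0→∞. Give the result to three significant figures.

Trapezoidal AUC_0→9:
  [0→4]: (0.00+26.14)/2 × 4 = 52.28
  [4→6]: (26.14+24.30)/2 × 2 = 50.44
  [6→7]: (24.30+22.72)/2 × 1 = 23.51
  [7→9]: (22.72+19.34)/2 × 2 = 42.06
  Sum = 168.29 mcg/mL·h
k_e = ln2 / t½ = 0.693147 / 7.3 = 0.0950 h^-1
Extrapolated tail: C_last / k_e = 19.34 / 0.095 = 203.579
AUC_0→∞ = 168.29 + 203.579 = 371.869 mcg/mL·h

AUC = 372 mcg/mL·h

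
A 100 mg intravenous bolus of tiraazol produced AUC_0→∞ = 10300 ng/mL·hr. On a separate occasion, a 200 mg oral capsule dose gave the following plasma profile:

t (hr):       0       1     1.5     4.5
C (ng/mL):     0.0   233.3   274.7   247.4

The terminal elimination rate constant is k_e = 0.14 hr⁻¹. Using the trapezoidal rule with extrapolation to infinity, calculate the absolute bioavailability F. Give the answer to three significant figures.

F = 0.136

Trapezoidal AUC_0→4.5 (oral capsule):
  [0→1]: (0.0+233.3)/2 × 1 = 116.65
  [1→1.5]: (233.3+274.7)/2 × 0.5 = 127.0
  [1.5→4.5]: (274.7+247.4)/2 × 3 = 783.15
  Sum = 1026.8 ng/mL·hr
Tail: C_last/k_e = 247.4/0.14 = 1767.143
AUC_0→∞ (oral capsule) = 1026.8 + 1767.143 = 2793.943 ng/mL·hr
F = (AUC_ev/D_ev)/(AUC_iv/D_iv) = (2793.943/200)/(10300/100) = 13.969715/103 = 0.1356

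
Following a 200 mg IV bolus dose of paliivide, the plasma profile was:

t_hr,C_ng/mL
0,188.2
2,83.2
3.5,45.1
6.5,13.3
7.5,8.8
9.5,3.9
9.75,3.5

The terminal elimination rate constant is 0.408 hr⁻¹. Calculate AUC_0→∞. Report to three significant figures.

AUC = 488 ng/mL·hr

Trapezoidal AUC_0→9.75:
  [0→2]: (188.2+83.2)/2 × 2 = 271.4
  [2→3.5]: (83.2+45.1)/2 × 1.5 = 96.225
  [3.5→6.5]: (45.1+13.3)/2 × 3 = 87.6
  [6.5→7.5]: (13.3+8.8)/2 × 1 = 11.05
  [7.5→9.5]: (8.8+3.9)/2 × 2 = 12.7
  [9.5→9.75]: (3.9+3.5)/2 × 0.25 = 0.925
  Sum = 479.9 ng/mL·hr
Extrapolated tail: C_last / k_e = 3.5 / 0.408 = 8.578
AUC_0→∞ = 479.9 + 8.578 = 488.478 ng/mL·hr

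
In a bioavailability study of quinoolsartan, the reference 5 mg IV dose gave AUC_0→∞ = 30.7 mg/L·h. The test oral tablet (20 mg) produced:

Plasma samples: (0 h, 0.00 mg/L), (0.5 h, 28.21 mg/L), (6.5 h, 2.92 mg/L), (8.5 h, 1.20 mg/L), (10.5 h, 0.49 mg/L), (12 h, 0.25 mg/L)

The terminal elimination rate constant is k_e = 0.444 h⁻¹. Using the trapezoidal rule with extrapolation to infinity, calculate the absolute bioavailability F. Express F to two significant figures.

F = 0.87

Trapezoidal AUC_0→12 (oral tablet):
  [0→0.5]: (0.00+28.21)/2 × 0.5 = 7.0525
  [0.5→6.5]: (28.21+2.92)/2 × 6 = 93.39
  [6.5→8.5]: (2.92+1.20)/2 × 2 = 4.12
  [8.5→10.5]: (1.20+0.49)/2 × 2 = 1.69
  [10.5→12]: (0.49+0.25)/2 × 1.5 = 0.555
  Sum = 106.8075 mg/L·h
Tail: C_last/k_e = 0.25/0.444 = 0.563
AUC_0→∞ (oral tablet) = 106.8075 + 0.563 = 107.3705 mg/L·h
F = (AUC_ev/D_ev)/(AUC_iv/D_iv) = (107.3705/20)/(30.7/5) = 5.368525/6.14 = 0.8744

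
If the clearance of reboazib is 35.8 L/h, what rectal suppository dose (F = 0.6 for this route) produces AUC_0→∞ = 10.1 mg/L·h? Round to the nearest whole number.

Dose = 603 mg

Dose = CL × AUC_0→∞ / F
     = 35.8 × 10.1 / 0.6 = 602.633 mg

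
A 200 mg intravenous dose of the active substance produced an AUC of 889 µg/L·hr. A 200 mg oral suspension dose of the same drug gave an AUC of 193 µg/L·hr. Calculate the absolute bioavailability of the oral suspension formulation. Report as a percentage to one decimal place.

F = 21.7%

F = (AUC_ev / D_ev) / (AUC_iv / D_iv)
  = (193/200) / (889/200)
  = 0.965 / 4.445 = 0.2171
  = 21.71%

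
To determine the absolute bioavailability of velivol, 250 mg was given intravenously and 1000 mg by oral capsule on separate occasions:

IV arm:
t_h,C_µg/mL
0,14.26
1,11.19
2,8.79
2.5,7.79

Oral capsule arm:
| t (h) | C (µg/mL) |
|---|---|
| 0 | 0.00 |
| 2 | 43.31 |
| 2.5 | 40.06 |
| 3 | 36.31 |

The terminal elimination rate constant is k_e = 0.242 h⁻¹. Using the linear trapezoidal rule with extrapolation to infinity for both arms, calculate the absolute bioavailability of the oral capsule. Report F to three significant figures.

Trapezoidal AUC_0→2.5 (IV):
  [0→1]: (14.26+11.19)/2 × 1 = 12.725
  [1→2]: (11.19+8.79)/2 × 1 = 9.99
  [2→2.5]: (8.79+7.79)/2 × 0.5 = 4.145
  Sum = 26.86 µg/mL·h
IV tail: 7.79/0.242 = 32.190; AUC_iv,0→∞ = 26.86 + 32.190 = 59.05 µg/mL·h
Trapezoidal AUC_0→3 (oral capsule):
  [0→2]: (0.00+43.31)/2 × 2 = 43.31
  [2→2.5]: (43.31+40.06)/2 × 0.5 = 20.8425
  [2.5→3]: (40.06+36.31)/2 × 0.5 = 19.0925
  Sum = 83.245 µg/mL·h
oral capsule tail: 36.31/0.242 = 150.041; AUC_ev,0→∞ = 83.245 + 150.041 = 233.286 µg/mL·h
F = (AUC_ev/D_ev)/(AUC_iv/D_iv) = (233.286/1000)/(59.05/250) = 0.233286/0.2362 = 0.9877

F = 0.988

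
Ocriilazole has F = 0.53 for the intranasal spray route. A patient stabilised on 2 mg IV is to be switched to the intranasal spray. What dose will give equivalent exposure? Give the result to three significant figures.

D_intranasal = 3.77 mg

For equal systemic exposure: F × D_ev = D_iv
D_ev = D_iv / F = 2 / 0.53 = 3.77358 mg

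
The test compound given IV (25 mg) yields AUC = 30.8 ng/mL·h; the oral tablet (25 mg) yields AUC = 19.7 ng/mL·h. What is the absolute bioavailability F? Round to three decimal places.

F = 0.640

F = (AUC_ev / D_ev) / (AUC_iv / D_iv)
  = (19.7/25) / (30.8/25)
  = 0.788 / 1.232 = 0.6396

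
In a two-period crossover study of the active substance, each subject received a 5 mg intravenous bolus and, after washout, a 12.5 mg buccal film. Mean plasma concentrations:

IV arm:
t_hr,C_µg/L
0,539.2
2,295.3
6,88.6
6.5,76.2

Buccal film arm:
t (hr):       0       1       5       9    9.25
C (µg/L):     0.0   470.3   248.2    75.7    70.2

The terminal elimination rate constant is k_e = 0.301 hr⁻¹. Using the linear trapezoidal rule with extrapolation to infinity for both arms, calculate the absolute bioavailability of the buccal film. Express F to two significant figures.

Trapezoidal AUC_0→6.5 (IV):
  [0→2]: (539.2+295.3)/2 × 2 = 834.5
  [2→6]: (295.3+88.6)/2 × 4 = 767.8
  [6→6.5]: (88.6+76.2)/2 × 0.5 = 41.2
  Sum = 1643.5 µg/L·hr
IV tail: 76.2/0.301 = 253.156; AUC_iv,0→∞ = 1643.5 + 253.156 = 1896.656 µg/L·hr
Trapezoidal AUC_0→9.25 (buccal film):
  [0→1]: (0.0+470.3)/2 × 1 = 235.15
  [1→5]: (470.3+248.2)/2 × 4 = 1437.0
  [5→9]: (248.2+75.7)/2 × 4 = 647.8
  [9→9.25]: (75.7+70.2)/2 × 0.25 = 18.2375
  Sum = 2338.1875 µg/L·hr
buccal film tail: 70.2/0.301 = 233.223; AUC_ev,0→∞ = 2338.1875 + 233.223 = 2571.4105 µg/L·hr
F = (AUC_ev/D_ev)/(AUC_iv/D_iv) = (2571.4105/12.5)/(1896.656/5) = 205.71284/379.3312 = 0.5423

F = 0.54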